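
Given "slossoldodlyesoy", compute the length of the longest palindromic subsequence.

9

Using dp[i][j] = 2 + dp[i+1][j−1] if the ends match, else max(dp[i+1][j], dp[i][j−1]):
dp[1][16] = 9. A witness is osldodlso at positions 3,4,7,8,9,10,11,14,15.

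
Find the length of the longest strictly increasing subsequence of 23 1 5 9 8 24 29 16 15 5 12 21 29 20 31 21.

7

Let dp[i] be the longest increasing subsequence ending at position i. Then dp = [1, 1, 2, 3, 3, 4, 5, 4, 4, 2, 4, 5, 6, 5, 7, 6].
The maximum is 7; one witness is 1, 5, 9, 16, 21, 29, 31 at positions 2,3,4,8,12,13,15.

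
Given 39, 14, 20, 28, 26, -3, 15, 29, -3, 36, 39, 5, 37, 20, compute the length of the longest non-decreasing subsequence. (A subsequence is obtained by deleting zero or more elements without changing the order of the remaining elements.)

Let dp[i] be the longest non-decreasing subsequence ending at position i. Then dp = [1, 1, 2, 3, 3, 1, 2, 4, 2, 5, 6, 3, 6, 4].
The maximum is 6; one witness is 14, 20, 28, 29, 36, 39 at positions 2,3,4,8,10,11.

6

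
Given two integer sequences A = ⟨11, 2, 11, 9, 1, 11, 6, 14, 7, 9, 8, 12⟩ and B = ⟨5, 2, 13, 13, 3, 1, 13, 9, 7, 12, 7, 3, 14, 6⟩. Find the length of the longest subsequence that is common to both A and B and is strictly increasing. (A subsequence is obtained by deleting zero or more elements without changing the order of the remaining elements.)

For each value that appears in both, track the longest common increasing run ending there.
The best achievable length is 3; one witness is 2, 9, 12 (A-positions 2,4,12, B-positions 2,8,10).

3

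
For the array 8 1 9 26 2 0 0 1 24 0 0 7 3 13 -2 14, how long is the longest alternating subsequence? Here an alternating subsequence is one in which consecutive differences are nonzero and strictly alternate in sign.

11

Track the best alternating length ending on an up-step vs a down-step at each position: up/down = 1/1, 1/2, 3/1, 3/1, 3/4, 1/4, 1/4, 5/4, 5/4, 1/6, 1/6, 7/6, 7/8, 9/6, 1/10, 11/6.
The maximum over both is 11; one such subsequence is 8, 1, 9, 0, 1, 0, 7, 3, 13, -2, 14.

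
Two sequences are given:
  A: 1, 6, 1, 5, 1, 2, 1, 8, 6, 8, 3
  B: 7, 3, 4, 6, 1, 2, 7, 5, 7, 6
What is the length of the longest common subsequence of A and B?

4

A longest common subsequence is 6, 1, 5, 6 (length 4); the LCS DP confirms no longer common subsequence exists.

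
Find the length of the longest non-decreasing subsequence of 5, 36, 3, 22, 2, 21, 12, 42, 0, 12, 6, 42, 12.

Scanning left to right, the best length ending at each element is: 5→1, 36→2, 3→1, 22→2, 2→1, 21→2, 12→2, 42→3, 0→1, 12→3, 6→2, 42→4, 12→4.
So the longest non-decreasing subsequence has length 4, e.g. 5, 36, 42, 42.

4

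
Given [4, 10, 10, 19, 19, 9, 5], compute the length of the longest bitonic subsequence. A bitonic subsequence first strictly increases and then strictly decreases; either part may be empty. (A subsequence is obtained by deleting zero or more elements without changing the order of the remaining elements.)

Let inc[i] be the LIS ending at i and dec[i] the longest strictly decreasing subsequence starting at i. inc = [1, 2, 2, 3, 3, 2, 2], dec = [1, 3, 3, 3, 3, 2, 1].
max_i inc[i]+dec[i]−1 = 5, with one witness 4, 10, 19, 9, 5.

5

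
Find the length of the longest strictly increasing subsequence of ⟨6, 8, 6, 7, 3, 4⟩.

2

Let dp[i] be the longest increasing subsequence ending at position i. Then dp = [1, 2, 1, 2, 1, 2].
The maximum is 2; one witness is 6, 8 at positions 1,2.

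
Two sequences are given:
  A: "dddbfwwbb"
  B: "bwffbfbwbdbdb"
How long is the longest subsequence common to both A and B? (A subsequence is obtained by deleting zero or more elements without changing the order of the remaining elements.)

5

Backtracking the LCS table gives one alignment: b (A4,B5) → f (A5,B6) → w (A6,B8) → b (A8,B11) → b (A9,B13).
So the longest common subsequence has length 5.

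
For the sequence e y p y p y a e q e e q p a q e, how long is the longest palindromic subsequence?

8

Using dp[i][j] = 2 + dp[i+1][j−1] if the ends match, else max(dp[i+1][j], dp[i][j−1]):
dp[1][16] = 8. A witness is eaqeeqae at positions 1,7,9,10,11,12,14,16.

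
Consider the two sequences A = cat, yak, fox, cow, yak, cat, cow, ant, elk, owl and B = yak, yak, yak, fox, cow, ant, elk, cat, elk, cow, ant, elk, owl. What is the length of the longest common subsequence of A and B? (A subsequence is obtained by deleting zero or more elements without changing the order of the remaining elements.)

8

Backtracking the LCS table gives one alignment: yak (A2,B3) → fox (A3,B4) → cow (A4,B5) → cat (A6,B8) → cow (A7,B10) → ant (A8,B11) → elk (A9,B12) → owl (A10,B13).
So the longest common subsequence has length 8.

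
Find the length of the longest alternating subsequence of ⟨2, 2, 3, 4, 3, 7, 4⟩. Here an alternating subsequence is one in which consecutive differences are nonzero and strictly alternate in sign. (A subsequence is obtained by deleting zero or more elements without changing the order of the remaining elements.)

5

A longest alternating subsequence is 2, 4, 3, 7, 4 (positions 1,4,5,6,7); its 4 consecutive differences strictly alternate in sign, and length 5 is optimal.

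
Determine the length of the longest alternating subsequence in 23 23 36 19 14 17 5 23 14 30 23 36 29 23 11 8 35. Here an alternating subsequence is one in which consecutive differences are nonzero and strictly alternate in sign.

Track the best alternating length ending on an up-step vs a down-step at each position: up/down = 1/1, 1/1, 2/1, 1/3, 1/3, 4/3, 1/5, 6/3, 6/7, 8/3, 8/9, 10/1, 10/11, 8/11, 6/11, 6/11, 12/11.
The maximum over both is 12; one such subsequence is 23, 36, 14, 17, 5, 23, 14, 30, 23, 36, 29, 35.

12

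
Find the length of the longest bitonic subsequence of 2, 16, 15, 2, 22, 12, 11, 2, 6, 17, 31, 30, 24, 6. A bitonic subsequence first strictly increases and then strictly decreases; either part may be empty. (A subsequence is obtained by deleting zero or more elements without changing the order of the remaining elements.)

7

One longest bitonic subsequence is 2, 16, 22, 31, 30, 24, 6 (positions 1,2,5,11,12,13,14): it rises to 31 then falls. Length 7 is optimal.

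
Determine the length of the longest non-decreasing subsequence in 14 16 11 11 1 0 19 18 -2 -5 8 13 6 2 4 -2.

Let dp[i] be the longest non-decreasing subsequence ending at position i. Then dp = [1, 2, 1, 2, 1, 1, 3, 3, 1, 1, 2, 3, 2, 2, 3, 2].
The maximum is 3; one witness is 14, 16, 19 at positions 1,2,7.

3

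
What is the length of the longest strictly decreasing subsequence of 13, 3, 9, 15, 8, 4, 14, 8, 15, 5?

4

Scanning left to right, the best length ending at each element is: 13→1, 3→2, 9→2, 15→1, 8→3, 4→4, 14→2, 8→3, 15→1, 5→4.
So the longest decreasing subsequence has length 4, e.g. 13, 9, 8, 4.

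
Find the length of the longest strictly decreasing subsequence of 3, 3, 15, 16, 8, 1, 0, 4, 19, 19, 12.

Scanning left to right, the best length ending at each element is: 3→1, 3→1, 15→1, 16→1, 8→2, 1→3, 0→4, 4→3, 19→1, 19→1, 12→2.
So the longest decreasing subsequence has length 4, e.g. 15, 8, 1, 0.

4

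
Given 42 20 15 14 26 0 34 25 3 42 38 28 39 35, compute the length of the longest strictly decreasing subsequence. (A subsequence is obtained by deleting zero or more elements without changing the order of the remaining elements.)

5

Let dp[i] be the longest decreasing subsequence ending at position i. Then dp = [1, 2, 3, 4, 2, 5, 2, 3, 5, 1, 2, 3, 2, 3].
The maximum is 5; one witness is 42, 20, 15, 14, 0 at positions 1,2,3,4,6.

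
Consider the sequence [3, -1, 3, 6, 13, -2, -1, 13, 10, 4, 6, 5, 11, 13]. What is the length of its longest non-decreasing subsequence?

6

Scanning left to right, the best length ending at each element is: 3→1, -1→1, 3→2, 6→3, 13→4, -2→1, -1→2, 13→5, 10→4, 4→3, 6→4, 5→4, 11→5, 13→6.
So the longest non-decreasing subsequence has length 6, e.g. 3, 3, 6, 13, 13, 13.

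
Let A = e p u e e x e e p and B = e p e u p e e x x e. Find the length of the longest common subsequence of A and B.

Backtracking the LCS table gives one alignment: e (A1,B1) → p (A2,B2) → u (A3,B4) → e (A4,B6) → e (A5,B7) → x (A6,B9) → e (A8,B10).
So the longest common subsequence has length 7.

7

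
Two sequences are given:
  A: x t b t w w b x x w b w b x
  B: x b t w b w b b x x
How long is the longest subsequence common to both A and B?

A longest common subsequence is xbtwbwbbx (length 9); the LCS DP confirms no longer common subsequence exists.

9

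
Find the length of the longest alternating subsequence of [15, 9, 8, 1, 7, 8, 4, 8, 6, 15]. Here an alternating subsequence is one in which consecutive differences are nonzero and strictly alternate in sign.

A longest alternating subsequence is 15, 1, 7, 4, 8, 6, 15 (positions 1,4,5,7,8,9,10); its 6 consecutive differences strictly alternate in sign, and length 7 is optimal.

7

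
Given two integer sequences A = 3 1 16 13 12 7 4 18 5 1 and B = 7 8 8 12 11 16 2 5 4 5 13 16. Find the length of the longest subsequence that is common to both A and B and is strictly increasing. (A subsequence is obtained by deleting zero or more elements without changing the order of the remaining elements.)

For each value that appears in both, track the longest common increasing run ending there.
The best achievable length is 2; one witness is 4, 5 (A-positions 7,9, B-positions 9,10).

2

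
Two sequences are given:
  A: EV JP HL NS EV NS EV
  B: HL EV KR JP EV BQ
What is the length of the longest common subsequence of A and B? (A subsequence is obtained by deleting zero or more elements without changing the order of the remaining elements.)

3

A longest common subsequence is EV, JP, EV (length 3); the LCS DP confirms no longer common subsequence exists.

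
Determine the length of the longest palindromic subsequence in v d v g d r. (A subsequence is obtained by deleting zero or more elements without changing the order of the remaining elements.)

3

One longest palindromic subsequence is dgd (positions 2,4,5); it reads the same forward and backward, and the interval DP gives dp[1][6] = 3.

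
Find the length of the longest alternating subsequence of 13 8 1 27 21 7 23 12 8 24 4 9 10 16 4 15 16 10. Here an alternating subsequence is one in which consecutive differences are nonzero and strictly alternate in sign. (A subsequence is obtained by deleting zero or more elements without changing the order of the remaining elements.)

12

Track the best alternating length ending on an up-step vs a down-step at each position: up/down = 1/1, 1/2, 1/2, 3/1, 3/4, 3/4, 5/4, 5/6, 5/6, 7/4, 3/8, 9/8, 9/8, 9/8, 3/10, 11/10, 11/8, 11/12.
The maximum over both is 12; one such subsequence is 13, 8, 27, 21, 23, 12, 24, 4, 9, 4, 15, 10.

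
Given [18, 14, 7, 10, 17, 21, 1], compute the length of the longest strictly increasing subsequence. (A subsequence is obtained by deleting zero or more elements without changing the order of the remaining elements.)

Let dp[i] be the longest increasing subsequence ending at position i. Then dp = [1, 1, 1, 2, 3, 4, 1].
The maximum is 4; one witness is 7, 10, 17, 21 at positions 3,4,5,6.

4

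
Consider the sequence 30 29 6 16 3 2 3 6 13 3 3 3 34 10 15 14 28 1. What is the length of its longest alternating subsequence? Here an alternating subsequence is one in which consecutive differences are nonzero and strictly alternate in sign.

Track the best alternating length ending on an up-step vs a down-step at each position: up/down = 1/1, 1/2, 1/2, 3/2, 1/4, 1/4, 5/4, 5/4, 5/4, 5/6, 5/6, 5/6, 7/1, 7/8, 9/8, 9/10, 11/8, 1/12.
The maximum over both is 12; one such subsequence is 30, 6, 16, 3, 6, 3, 34, 10, 15, 14, 28, 1.

12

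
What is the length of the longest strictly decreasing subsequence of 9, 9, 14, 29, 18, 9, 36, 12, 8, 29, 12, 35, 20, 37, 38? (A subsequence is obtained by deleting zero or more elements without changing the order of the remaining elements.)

4

Scanning left to right, the best length ending at each element is: 9→1, 9→1, 14→1, 29→1, 18→2, 9→3, 36→1, 12→3, 8→4, 29→2, 12→3, 35→2, 20→3, 37→1, 38→1.
So the longest decreasing subsequence has length 4, e.g. 29, 18, 9, 8.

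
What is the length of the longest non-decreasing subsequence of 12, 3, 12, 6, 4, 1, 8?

3

Let dp[i] be the longest non-decreasing subsequence ending at position i. Then dp = [1, 1, 2, 2, 2, 1, 3].
The maximum is 3; one witness is 3, 6, 8 at positions 2,4,7.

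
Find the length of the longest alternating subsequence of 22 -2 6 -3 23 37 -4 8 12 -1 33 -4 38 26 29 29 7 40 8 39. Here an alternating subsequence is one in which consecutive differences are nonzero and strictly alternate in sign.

A longest alternating subsequence is 22, -2, 6, -3, 23, -4, 8, -1, 33, -4, 38, 26, 29, 7, 40, 8, 39 (positions 1,2,3,4,5,7,8,10,11,12,13,14,15,17,18,19,20); its 16 consecutive differences strictly alternate in sign, and length 17 is optimal.

17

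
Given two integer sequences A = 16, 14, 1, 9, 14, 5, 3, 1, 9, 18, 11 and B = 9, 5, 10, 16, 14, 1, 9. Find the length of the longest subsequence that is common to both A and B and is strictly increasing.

For each value that appears in both, track the longest common increasing run ending there.
The best achievable length is 2; one witness is 9, 14 (A-positions 4,5, B-positions 1,5).

2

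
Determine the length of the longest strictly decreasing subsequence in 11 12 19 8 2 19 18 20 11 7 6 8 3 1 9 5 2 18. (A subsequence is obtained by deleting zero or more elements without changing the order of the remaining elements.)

7

Let dp[i] be the longest decreasing subsequence ending at position i. Then dp = [1, 1, 1, 2, 3, 1, 2, 1, 3, 4, 5, 4, 6, 7, 4, 6, 7, 2].
The maximum is 7; one witness is 19, 18, 11, 7, 6, 3, 1 at positions 3,7,9,10,11,13,14.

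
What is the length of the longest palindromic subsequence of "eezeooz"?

4

One longest palindromic subsequence is zooz (positions 3,5,6,7); it reads the same forward and backward, and the interval DP gives dp[1][7] = 4.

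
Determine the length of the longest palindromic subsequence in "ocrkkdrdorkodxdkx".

9

One longest palindromic subsequence is kddokoddk (positions 5,6,8,9,11,12,13,15,16); it reads the same forward and backward, and the interval DP gives dp[1][17] = 9.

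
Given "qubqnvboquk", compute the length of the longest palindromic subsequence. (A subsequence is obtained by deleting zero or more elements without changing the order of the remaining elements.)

One longest palindromic subsequence is uqoqu (positions 2,4,8,9,10); it reads the same forward and backward, and the interval DP gives dp[1][11] = 5.

5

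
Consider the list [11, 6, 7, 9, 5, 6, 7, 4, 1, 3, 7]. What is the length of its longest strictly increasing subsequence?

3

Let dp[i] be the longest increasing subsequence ending at position i. Then dp = [1, 1, 2, 3, 1, 2, 3, 1, 1, 2, 3].
The maximum is 3; one witness is 6, 7, 9 at positions 2,3,4.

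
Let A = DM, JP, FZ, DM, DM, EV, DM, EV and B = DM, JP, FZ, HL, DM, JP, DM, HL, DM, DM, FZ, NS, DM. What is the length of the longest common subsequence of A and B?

6

A longest common subsequence is DM, JP, FZ, DM, DM, DM (length 6); the LCS DP confirms no longer common subsequence exists.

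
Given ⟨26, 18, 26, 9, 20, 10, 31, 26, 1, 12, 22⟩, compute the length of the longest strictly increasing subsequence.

One longest increasing subsequence is 9, 10, 12, 22 (positions 4,6,10,11), of length 4; no longer one exists.

4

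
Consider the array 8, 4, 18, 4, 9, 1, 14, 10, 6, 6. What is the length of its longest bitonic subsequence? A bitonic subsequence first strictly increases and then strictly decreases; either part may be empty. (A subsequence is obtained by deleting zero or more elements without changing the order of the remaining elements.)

One longest bitonic subsequence is 8, 18, 14, 10, 6 (positions 1,3,7,8,10): it rises to 18 then falls. Length 5 is optimal.

5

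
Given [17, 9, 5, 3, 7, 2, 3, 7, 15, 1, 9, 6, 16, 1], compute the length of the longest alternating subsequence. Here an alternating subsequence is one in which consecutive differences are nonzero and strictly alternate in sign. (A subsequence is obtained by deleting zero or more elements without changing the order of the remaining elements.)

10

A longest alternating subsequence is 17, 5, 7, 2, 3, 1, 9, 6, 16, 1 (positions 1,3,5,6,7,10,11,12,13,14); its 9 consecutive differences strictly alternate in sign, and length 10 is optimal.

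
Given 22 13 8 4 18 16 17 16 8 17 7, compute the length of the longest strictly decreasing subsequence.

6

Let dp[i] be the longest decreasing subsequence ending at position i. Then dp = [1, 2, 3, 4, 2, 3, 3, 4, 5, 3, 6].
The maximum is 6; one witness is 22, 18, 17, 16, 8, 7 at positions 1,5,7,8,9,11.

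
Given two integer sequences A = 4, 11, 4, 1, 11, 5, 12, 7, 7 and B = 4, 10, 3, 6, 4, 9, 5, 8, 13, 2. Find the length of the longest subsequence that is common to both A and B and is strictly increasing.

A longest common strictly increasing subsequence is 4, 5 (length 2); it appears in order in both A and B, and no longer such subsequence exists.

2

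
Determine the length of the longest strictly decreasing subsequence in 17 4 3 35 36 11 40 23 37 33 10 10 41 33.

Let dp[i] be the longest decreasing subsequence ending at position i. Then dp = [1, 2, 3, 1, 1, 2, 1, 2, 2, 3, 4, 4, 1, 3].
The maximum is 4; one witness is 40, 37, 33, 10 at positions 7,9,10,11.

4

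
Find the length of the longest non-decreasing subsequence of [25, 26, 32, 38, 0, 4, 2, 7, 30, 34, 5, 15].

One longest non-decreasing subsequence is 0, 4, 7, 30, 34 (positions 5,6,8,9,10), of length 5; no longer one exists.

5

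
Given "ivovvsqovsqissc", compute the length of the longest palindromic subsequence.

8

Using dp[i][j] = 2 + dp[i+1][j−1] if the ends match, else max(dp[i+1][j], dp[i][j−1]):
dp[1][15] = 8. A witness is ivovvovi at positions 1,2,3,4,5,8,9,12.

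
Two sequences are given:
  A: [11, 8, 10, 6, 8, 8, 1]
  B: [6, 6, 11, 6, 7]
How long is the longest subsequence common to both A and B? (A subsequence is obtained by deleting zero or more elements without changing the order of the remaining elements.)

2

A longest common subsequence is 11, 6 (length 2); the LCS DP confirms no longer common subsequence exists.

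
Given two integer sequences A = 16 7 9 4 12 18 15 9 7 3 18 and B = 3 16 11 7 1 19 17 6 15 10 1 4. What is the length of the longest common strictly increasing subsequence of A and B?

2

A longest common strictly increasing subsequence is 7, 15 (length 2); it appears in order in both A and B, and no longer such subsequence exists.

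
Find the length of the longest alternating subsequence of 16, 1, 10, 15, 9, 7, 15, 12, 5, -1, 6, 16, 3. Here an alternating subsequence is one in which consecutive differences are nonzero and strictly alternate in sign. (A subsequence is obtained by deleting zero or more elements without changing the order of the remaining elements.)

8

A longest alternating subsequence is 16, 1, 10, 9, 15, 5, 6, 3 (positions 1,2,3,5,7,9,11,13); its 7 consecutive differences strictly alternate in sign, and length 8 is optimal.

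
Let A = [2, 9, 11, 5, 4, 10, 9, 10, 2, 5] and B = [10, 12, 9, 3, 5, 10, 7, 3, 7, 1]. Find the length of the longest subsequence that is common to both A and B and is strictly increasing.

A longest common strictly increasing subsequence is 9, 10 (length 2); it appears in order in both A and B, and no longer such subsequence exists.

2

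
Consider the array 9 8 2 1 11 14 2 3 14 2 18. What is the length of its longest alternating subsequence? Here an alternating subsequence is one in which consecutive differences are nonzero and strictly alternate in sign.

7

A longest alternating subsequence is 9, 8, 11, 2, 3, 2, 18 (positions 1,2,5,7,8,10,11); its 6 consecutive differences strictly alternate in sign, and length 7 is optimal.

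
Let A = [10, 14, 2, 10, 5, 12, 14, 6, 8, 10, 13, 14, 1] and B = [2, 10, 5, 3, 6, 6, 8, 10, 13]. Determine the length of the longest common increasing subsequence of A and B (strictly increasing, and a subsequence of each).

6

A longest common strictly increasing subsequence is 2, 5, 6, 8, 10, 13 (length 6); it appears in order in both A and B, and no longer such subsequence exists.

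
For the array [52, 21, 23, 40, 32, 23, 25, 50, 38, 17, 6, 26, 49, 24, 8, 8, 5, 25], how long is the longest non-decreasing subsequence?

Scanning left to right, the best length ending at each element is: 52→1, 21→1, 23→2, 40→3, 32→3, 23→3, 25→4, 50→5, 38→5, 17→1, 6→1, 26→5, 49→6, 24→4, 8→2, 8→3, 5→1, 25→5.
So the longest non-decreasing subsequence has length 6, e.g. 21, 23, 23, 25, 38, 49.

6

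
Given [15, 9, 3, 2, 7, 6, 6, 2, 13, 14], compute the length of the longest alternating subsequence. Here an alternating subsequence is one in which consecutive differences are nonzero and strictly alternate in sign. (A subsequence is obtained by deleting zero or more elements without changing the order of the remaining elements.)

Track the best alternating length ending on an up-step vs a down-step at each position: up/down = 1/1, 1/2, 1/2, 1/2, 3/2, 3/4, 3/4, 1/4, 5/2, 5/2.
The maximum over both is 5; one such subsequence is 15, 3, 7, 6, 13.

5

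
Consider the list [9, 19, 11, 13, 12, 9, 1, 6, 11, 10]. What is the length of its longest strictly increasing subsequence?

One longest increasing subsequence is 9, 11, 13 (positions 1,3,4), of length 3; no longer one exists.

3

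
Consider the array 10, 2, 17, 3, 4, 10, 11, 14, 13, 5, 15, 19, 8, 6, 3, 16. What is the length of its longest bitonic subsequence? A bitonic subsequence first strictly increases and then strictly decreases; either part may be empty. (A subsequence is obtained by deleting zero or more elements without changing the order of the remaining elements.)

11

One longest bitonic subsequence is 2, 3, 4, 10, 11, 14, 15, 19, 8, 6, 3 (positions 2,4,5,6,7,8,11,12,13,14,15): it rises to 19 then falls. Length 11 is optimal.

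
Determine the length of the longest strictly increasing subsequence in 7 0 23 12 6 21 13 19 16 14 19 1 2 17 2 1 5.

5

One longest increasing subsequence is 7, 12, 13, 16, 19 (positions 1,4,7,9,11), of length 5; no longer one exists.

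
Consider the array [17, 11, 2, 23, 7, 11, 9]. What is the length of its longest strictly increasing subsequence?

Scanning left to right, the best length ending at each element is: 17→1, 11→1, 2→1, 23→2, 7→2, 11→3, 9→3.
So the longest increasing subsequence has length 3, e.g. 2, 7, 11.

3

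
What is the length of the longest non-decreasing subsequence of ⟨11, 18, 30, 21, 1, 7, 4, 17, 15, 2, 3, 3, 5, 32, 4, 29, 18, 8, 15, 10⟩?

Let dp[i] be the longest non-decreasing subsequence ending at position i. Then dp = [1, 2, 3, 3, 1, 2, 2, 3, 3, 2, 3, 4, 5, 6, 5, 6, 6, 6, 7, 7].
The maximum is 7; one witness is 1, 2, 3, 3, 5, 8, 15 at positions 5,10,11,12,13,18,19.

7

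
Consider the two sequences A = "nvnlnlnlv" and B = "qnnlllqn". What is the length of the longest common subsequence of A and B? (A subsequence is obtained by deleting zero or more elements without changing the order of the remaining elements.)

A longest common subsequence is nnlln (length 5); the LCS DP confirms no longer common subsequence exists.

5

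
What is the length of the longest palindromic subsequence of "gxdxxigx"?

One longest palindromic subsequence is gxxxg (positions 1,2,4,5,7); it reads the same forward and backward, and the interval DP gives dp[1][8] = 5.

5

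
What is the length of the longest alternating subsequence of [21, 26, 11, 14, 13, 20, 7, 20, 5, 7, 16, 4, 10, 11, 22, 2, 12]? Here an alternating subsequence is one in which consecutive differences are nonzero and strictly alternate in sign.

14

A longest alternating subsequence is 21, 26, 11, 14, 13, 20, 7, 20, 5, 7, 4, 10, 2, 12 (positions 1,2,3,4,5,6,7,8,9,10,12,13,16,17); its 13 consecutive differences strictly alternate in sign, and length 14 is optimal.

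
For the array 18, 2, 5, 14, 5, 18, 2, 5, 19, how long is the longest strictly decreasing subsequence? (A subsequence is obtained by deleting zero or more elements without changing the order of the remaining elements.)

4

Scanning left to right, the best length ending at each element is: 18→1, 2→2, 5→2, 14→2, 5→3, 18→1, 2→4, 5→3, 19→1.
So the longest decreasing subsequence has length 4, e.g. 18, 14, 5, 2.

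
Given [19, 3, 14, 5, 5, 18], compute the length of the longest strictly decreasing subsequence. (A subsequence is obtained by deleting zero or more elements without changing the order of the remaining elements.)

Let dp[i] be the longest decreasing subsequence ending at position i. Then dp = [1, 2, 2, 3, 3, 2].
The maximum is 3; one witness is 19, 14, 5 at positions 1,3,4.

3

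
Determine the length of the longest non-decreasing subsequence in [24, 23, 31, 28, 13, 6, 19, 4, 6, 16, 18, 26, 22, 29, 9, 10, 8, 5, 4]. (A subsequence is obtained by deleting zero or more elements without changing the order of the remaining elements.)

Let dp[i] be the longest non-decreasing subsequence ending at position i. Then dp = [1, 1, 2, 2, 1, 1, 2, 1, 2, 3, 4, 5, 5, 6, 3, 4, 3, 2, 2].
The maximum is 6; one witness is 6, 6, 16, 18, 26, 29 at positions 6,9,10,11,12,14.

6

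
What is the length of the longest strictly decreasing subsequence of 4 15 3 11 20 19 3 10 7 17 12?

4

Let dp[i] be the longest decreasing subsequence ending at position i. Then dp = [1, 1, 2, 2, 1, 2, 3, 3, 4, 3, 4].
The maximum is 4; one witness is 15, 11, 10, 7 at positions 2,4,8,9.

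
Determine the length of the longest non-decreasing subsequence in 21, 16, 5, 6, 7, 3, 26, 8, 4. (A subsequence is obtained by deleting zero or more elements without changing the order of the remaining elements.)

One longest non-decreasing subsequence is 5, 6, 7, 26 (positions 3,4,5,7), of length 4; no longer one exists.

4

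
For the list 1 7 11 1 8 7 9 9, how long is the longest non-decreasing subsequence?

5

Let dp[i] be the longest non-decreasing subsequence ending at position i. Then dp = [1, 2, 3, 2, 3, 3, 4, 5].
The maximum is 5; one witness is 1, 7, 8, 9, 9 at positions 1,2,5,7,8.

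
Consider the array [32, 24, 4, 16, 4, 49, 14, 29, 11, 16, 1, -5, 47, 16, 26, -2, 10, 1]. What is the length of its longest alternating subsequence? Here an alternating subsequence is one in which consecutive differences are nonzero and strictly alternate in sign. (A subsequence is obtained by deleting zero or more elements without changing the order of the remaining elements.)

Track the best alternating length ending on an up-step vs a down-step at each position: up/down = 1/1, 1/2, 1/2, 3/2, 1/4, 5/1, 5/6, 7/6, 5/8, 9/8, 1/10, 1/10, 11/6, 11/12, 13/12, 11/14, 15/14, 15/16.
The maximum over both is 16; one such subsequence is 32, 4, 16, 4, 49, 14, 29, 11, 16, 1, 47, 16, 26, -2, 10, 1.

16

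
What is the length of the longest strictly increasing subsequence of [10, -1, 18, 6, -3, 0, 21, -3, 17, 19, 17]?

One longest increasing subsequence is -1, 6, 17, 19 (positions 2,4,9,10), of length 4; no longer one exists.

4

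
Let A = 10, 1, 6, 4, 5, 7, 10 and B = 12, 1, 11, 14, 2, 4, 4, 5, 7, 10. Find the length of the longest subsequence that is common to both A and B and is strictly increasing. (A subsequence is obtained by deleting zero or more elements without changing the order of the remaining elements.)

5

A longest common strictly increasing subsequence is 1, 4, 5, 7, 10 (length 5); it appears in order in both A and B, and no longer such subsequence exists.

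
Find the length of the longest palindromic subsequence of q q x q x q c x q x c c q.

One longest palindromic subsequence is qxqxcxqxq (positions 1,3,4,5,7,8,9,10,13); it reads the same forward and backward, and the interval DP gives dp[1][13] = 9.

9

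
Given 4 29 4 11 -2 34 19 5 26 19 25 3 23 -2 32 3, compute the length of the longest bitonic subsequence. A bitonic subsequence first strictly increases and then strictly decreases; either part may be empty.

One longest bitonic subsequence is 4, 29, 34, 26, 25, 23, 3 (positions 1,2,6,9,11,13,16): it rises to 34 then falls. Length 7 is optimal.

7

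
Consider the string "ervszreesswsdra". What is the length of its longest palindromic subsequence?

6

One longest palindromic subsequence is rssssr (positions 2,4,9,10,12,14); it reads the same forward and backward, and the interval DP gives dp[1][15] = 6.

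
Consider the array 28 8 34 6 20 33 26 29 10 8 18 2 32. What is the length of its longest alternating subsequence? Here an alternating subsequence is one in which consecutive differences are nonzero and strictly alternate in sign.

A longest alternating subsequence is 28, 8, 34, 6, 33, 26, 29, 10, 18, 2, 32 (positions 1,2,3,4,6,7,8,9,11,12,13); its 10 consecutive differences strictly alternate in sign, and length 11 is optimal.

11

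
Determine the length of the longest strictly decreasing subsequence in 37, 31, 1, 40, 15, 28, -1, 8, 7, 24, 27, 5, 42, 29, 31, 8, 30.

Let dp[i] be the longest decreasing subsequence ending at position i. Then dp = [1, 2, 3, 1, 3, 3, 4, 4, 5, 4, 4, 6, 1, 3, 2, 5, 3].
The maximum is 6; one witness is 37, 31, 15, 8, 7, 5 at positions 1,2,5,8,9,12.

6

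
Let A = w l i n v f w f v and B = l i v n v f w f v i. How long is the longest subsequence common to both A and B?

Backtracking the LCS table gives one alignment: l (A2,B1) → i (A3,B2) → n (A4,B4) → v (A5,B5) → f (A6,B6) → w (A7,B7) → f (A8,B8) → v (A9,B9).
So the longest common subsequence has length 8.

8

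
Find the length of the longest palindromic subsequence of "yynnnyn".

5

One longest palindromic subsequence is ynnny (positions 2,3,4,5,6); it reads the same forward and backward, and the interval DP gives dp[1][7] = 5.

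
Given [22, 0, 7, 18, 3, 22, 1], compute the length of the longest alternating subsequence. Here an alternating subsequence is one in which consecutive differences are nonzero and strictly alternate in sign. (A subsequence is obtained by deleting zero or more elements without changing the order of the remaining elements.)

A longest alternating subsequence is 22, 0, 7, 3, 22, 1 (positions 1,2,3,5,6,7); its 5 consecutive differences strictly alternate in sign, and length 6 is optimal.

6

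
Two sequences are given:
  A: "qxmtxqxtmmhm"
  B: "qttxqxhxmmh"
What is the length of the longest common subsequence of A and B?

8

A longest common subsequence is qtxqxmmh (length 8); the LCS DP confirms no longer common subsequence exists.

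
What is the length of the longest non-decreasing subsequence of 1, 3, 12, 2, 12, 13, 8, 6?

One longest non-decreasing subsequence is 1, 3, 12, 12, 13 (positions 1,2,3,5,6), of length 5; no longer one exists.

5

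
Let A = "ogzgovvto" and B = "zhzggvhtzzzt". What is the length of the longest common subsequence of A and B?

4

Backtracking the LCS table gives one alignment: g (A2,B4) → g (A4,B5) → v (A6,B6) → t (A8,B12).
So the longest common subsequence has length 4.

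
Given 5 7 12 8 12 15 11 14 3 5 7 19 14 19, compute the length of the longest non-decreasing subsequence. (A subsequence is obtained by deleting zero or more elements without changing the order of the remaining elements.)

7

One longest non-decreasing subsequence is 5, 7, 12, 12, 15, 19, 19 (positions 1,2,3,5,6,12,14), of length 7; no longer one exists.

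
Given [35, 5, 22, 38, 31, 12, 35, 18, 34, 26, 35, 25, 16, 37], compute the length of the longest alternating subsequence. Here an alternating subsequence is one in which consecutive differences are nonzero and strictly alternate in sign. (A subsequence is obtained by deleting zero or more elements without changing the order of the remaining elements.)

A longest alternating subsequence is 35, 5, 38, 31, 35, 18, 34, 26, 35, 25, 37 (positions 1,2,4,5,7,8,9,10,11,12,14); its 10 consecutive differences strictly alternate in sign, and length 11 is optimal.

11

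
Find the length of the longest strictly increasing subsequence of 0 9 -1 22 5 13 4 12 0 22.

4

Let dp[i] be the longest increasing subsequence ending at position i. Then dp = [1, 2, 1, 3, 2, 3, 2, 3, 2, 4].
The maximum is 4; one witness is 0, 9, 13, 22 at positions 1,2,6,10.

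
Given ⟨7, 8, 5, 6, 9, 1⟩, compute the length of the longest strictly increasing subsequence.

One longest increasing subsequence is 7, 8, 9 (positions 1,2,5), of length 3; no longer one exists.

3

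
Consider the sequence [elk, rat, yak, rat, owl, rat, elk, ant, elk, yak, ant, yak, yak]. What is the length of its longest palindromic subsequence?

5

One longest palindromic subsequence is yak yak ant yak yak (positions 3,10,11,12,13); it reads the same forward and backward, and the interval DP gives dp[1][13] = 5.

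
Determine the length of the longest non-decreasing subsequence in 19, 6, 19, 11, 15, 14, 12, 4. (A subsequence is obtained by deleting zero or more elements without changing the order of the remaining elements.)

3

Scanning left to right, the best length ending at each element is: 19→1, 6→1, 19→2, 11→2, 15→3, 14→3, 12→3, 4→1.
So the longest non-decreasing subsequence has length 3, e.g. 6, 11, 15.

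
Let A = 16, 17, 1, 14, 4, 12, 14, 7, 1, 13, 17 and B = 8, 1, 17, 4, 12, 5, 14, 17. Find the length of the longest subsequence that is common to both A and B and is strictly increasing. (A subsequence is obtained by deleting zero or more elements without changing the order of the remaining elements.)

5

A longest common strictly increasing subsequence is 1, 4, 12, 14, 17 (length 5); it appears in order in both A and B, and no longer such subsequence exists.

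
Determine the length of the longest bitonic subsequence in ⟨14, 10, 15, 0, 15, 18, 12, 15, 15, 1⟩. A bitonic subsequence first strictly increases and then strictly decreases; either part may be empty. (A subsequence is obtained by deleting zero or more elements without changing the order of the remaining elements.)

5

Let inc[i] be the LIS ending at i and dec[i] the longest strictly decreasing subsequence starting at i. inc = [1, 1, 2, 1, 2, 3, 2, 3, 3, 2], dec = [3, 2, 3, 1, 3, 3, 2, 2, 2, 1].
max_i inc[i]+dec[i]−1 = 5, with one witness 14, 15, 18, 15, 1.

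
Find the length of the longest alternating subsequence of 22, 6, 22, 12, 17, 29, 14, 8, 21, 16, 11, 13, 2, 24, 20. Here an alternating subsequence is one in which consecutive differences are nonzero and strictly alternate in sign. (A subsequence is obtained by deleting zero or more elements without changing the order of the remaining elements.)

12

Track the best alternating length ending on an up-step vs a down-step at each position: up/down = 1/1, 1/2, 3/1, 3/4, 5/4, 5/1, 5/6, 3/6, 7/6, 7/8, 7/8, 9/8, 1/10, 11/6, 11/12.
The maximum over both is 12; one such subsequence is 22, 6, 22, 12, 17, 14, 21, 11, 13, 2, 24, 20.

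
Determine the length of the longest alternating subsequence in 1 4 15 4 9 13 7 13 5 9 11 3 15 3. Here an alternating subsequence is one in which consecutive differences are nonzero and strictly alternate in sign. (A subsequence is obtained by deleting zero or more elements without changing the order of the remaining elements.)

Track the best alternating length ending on an up-step vs a down-step at each position: up/down = 1/1, 2/1, 2/1, 2/3, 4/3, 4/3, 4/5, 6/3, 4/7, 8/7, 8/7, 2/9, 10/1, 2/11.
The maximum over both is 11; one such subsequence is 1, 15, 4, 9, 7, 13, 5, 9, 3, 15, 3.

11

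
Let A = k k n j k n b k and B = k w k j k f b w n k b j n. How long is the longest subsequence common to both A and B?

6

A longest common subsequence is kkjknb (length 6); the LCS DP confirms no longer common subsequence exists.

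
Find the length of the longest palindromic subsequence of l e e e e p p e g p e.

6

One longest palindromic subsequence is eeppee (positions 2,5,6,7,8,11); it reads the same forward and backward, and the interval DP gives dp[1][11] = 6.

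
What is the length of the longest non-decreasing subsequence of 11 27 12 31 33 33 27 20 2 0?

Scanning left to right, the best length ending at each element is: 11→1, 27→2, 12→2, 31→3, 33→4, 33→5, 27→3, 20→3, 2→1, 0→1.
So the longest non-decreasing subsequence has length 5, e.g. 11, 27, 31, 33, 33.

5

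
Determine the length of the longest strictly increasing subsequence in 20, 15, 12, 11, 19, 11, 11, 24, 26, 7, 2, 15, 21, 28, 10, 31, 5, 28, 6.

6

Let dp[i] be the longest increasing subsequence ending at position i. Then dp = [1, 1, 1, 1, 2, 1, 1, 3, 4, 1, 1, 2, 3, 5, 2, 6, 2, 5, 3].
The maximum is 6; one witness is 15, 19, 24, 26, 28, 31 at positions 2,5,8,9,14,16.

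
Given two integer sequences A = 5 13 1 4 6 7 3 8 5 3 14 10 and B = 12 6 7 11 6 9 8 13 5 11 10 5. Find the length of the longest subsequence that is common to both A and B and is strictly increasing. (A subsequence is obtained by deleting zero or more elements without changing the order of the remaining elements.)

4

For each value that appears in both, track the longest common increasing run ending there.
The best achievable length is 4; one witness is 6, 7, 8, 10 (A-positions 5,6,8,12, B-positions 2,3,7,11).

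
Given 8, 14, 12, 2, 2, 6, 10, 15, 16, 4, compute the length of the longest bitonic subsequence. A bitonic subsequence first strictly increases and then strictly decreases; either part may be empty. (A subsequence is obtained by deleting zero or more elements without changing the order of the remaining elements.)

6

Let inc[i] be the LIS ending at i and dec[i] the longest strictly decreasing subsequence starting at i. inc = [1, 2, 2, 1, 1, 2, 3, 4, 5, 2], dec = [3, 4, 3, 1, 1, 2, 2, 2, 2, 1].
max_i inc[i]+dec[i]−1 = 6, with one witness 2, 6, 10, 15, 16, 4.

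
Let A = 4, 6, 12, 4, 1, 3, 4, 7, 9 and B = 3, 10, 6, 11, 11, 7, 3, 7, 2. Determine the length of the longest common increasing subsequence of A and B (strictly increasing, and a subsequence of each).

A longest common strictly increasing subsequence is 3, 7 (length 2); it appears in order in both A and B, and no longer such subsequence exists.

2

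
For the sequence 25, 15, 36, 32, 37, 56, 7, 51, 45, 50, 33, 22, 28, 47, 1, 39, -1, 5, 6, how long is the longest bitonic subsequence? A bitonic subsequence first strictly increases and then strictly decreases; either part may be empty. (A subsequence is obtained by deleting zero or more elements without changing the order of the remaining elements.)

Let inc[i] be the LIS ending at i and dec[i] the longest strictly decreasing subsequence starting at i. inc = [1, 1, 2, 2, 3, 4, 1, 4, 4, 5, 3, 2, 3, 5, 1, 4, 1, 2, 3], dec = [5, 4, 5, 4, 5, 7, 3, 6, 5, 5, 4, 3, 3, 3, 2, 2, 1, 1, 1].
max_i inc[i]+dec[i]−1 = 10, with one witness 25, 36, 37, 56, 51, 50, 33, 28, 1, -1.

10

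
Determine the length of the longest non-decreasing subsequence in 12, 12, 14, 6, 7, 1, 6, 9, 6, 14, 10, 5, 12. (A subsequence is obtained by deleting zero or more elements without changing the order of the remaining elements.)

One longest non-decreasing subsequence is 6, 7, 9, 10, 12 (positions 4,5,8,11,13), of length 5; no longer one exists.

5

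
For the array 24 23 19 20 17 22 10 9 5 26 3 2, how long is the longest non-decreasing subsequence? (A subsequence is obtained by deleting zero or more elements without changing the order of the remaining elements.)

4

One longest non-decreasing subsequence is 19, 20, 22, 26 (positions 3,4,6,10), of length 4; no longer one exists.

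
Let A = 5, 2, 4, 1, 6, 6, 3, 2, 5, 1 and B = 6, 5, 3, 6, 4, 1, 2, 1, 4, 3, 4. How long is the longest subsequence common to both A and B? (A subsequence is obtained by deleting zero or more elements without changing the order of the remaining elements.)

Backtracking the LCS table gives one alignment: 5 (A1,B2) → 4 (A3,B5) → 1 (A4,B6) → 2 (A8,B7) → 1 (A10,B8).
So the longest common subsequence has length 5.

5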